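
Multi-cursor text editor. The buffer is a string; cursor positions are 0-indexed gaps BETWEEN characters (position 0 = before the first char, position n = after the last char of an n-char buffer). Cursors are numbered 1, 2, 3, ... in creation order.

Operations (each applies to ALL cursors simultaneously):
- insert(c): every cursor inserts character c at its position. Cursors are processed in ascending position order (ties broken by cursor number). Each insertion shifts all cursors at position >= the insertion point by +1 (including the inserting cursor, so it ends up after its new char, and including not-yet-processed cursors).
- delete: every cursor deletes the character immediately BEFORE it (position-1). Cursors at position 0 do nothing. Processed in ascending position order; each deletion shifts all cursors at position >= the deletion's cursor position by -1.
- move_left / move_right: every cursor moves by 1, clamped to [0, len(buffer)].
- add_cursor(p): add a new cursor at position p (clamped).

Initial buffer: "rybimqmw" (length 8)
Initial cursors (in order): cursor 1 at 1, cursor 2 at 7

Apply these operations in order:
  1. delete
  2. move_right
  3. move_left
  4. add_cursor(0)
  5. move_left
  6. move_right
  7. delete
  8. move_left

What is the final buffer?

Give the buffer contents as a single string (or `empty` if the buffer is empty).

After op 1 (delete): buffer="ybimqw" (len 6), cursors c1@0 c2@5, authorship ......
After op 2 (move_right): buffer="ybimqw" (len 6), cursors c1@1 c2@6, authorship ......
After op 3 (move_left): buffer="ybimqw" (len 6), cursors c1@0 c2@5, authorship ......
After op 4 (add_cursor(0)): buffer="ybimqw" (len 6), cursors c1@0 c3@0 c2@5, authorship ......
After op 5 (move_left): buffer="ybimqw" (len 6), cursors c1@0 c3@0 c2@4, authorship ......
After op 6 (move_right): buffer="ybimqw" (len 6), cursors c1@1 c3@1 c2@5, authorship ......
After op 7 (delete): buffer="bimw" (len 4), cursors c1@0 c3@0 c2@3, authorship ....
After op 8 (move_left): buffer="bimw" (len 4), cursors c1@0 c3@0 c2@2, authorship ....

Answer: bimw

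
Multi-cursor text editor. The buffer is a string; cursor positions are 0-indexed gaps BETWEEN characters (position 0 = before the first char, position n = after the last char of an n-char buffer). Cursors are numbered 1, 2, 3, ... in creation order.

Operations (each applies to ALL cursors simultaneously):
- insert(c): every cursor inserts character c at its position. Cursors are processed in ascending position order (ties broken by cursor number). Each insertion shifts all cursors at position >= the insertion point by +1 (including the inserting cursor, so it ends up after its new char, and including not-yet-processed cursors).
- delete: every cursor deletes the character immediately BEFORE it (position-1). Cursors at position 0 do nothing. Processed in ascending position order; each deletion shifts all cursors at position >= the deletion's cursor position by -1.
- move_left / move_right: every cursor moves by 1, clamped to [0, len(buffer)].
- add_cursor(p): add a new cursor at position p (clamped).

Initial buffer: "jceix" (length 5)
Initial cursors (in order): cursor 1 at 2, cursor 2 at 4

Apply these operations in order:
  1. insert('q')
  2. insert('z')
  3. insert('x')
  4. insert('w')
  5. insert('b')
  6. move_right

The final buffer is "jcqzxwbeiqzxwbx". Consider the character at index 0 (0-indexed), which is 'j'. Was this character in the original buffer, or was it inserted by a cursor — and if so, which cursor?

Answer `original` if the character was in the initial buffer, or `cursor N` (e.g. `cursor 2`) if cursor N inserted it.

Answer: original

Derivation:
After op 1 (insert('q')): buffer="jcqeiqx" (len 7), cursors c1@3 c2@6, authorship ..1..2.
After op 2 (insert('z')): buffer="jcqzeiqzx" (len 9), cursors c1@4 c2@8, authorship ..11..22.
After op 3 (insert('x')): buffer="jcqzxeiqzxx" (len 11), cursors c1@5 c2@10, authorship ..111..222.
After op 4 (insert('w')): buffer="jcqzxweiqzxwx" (len 13), cursors c1@6 c2@12, authorship ..1111..2222.
After op 5 (insert('b')): buffer="jcqzxwbeiqzxwbx" (len 15), cursors c1@7 c2@14, authorship ..11111..22222.
After op 6 (move_right): buffer="jcqzxwbeiqzxwbx" (len 15), cursors c1@8 c2@15, authorship ..11111..22222.
Authorship (.=original, N=cursor N): . . 1 1 1 1 1 . . 2 2 2 2 2 .
Index 0: author = original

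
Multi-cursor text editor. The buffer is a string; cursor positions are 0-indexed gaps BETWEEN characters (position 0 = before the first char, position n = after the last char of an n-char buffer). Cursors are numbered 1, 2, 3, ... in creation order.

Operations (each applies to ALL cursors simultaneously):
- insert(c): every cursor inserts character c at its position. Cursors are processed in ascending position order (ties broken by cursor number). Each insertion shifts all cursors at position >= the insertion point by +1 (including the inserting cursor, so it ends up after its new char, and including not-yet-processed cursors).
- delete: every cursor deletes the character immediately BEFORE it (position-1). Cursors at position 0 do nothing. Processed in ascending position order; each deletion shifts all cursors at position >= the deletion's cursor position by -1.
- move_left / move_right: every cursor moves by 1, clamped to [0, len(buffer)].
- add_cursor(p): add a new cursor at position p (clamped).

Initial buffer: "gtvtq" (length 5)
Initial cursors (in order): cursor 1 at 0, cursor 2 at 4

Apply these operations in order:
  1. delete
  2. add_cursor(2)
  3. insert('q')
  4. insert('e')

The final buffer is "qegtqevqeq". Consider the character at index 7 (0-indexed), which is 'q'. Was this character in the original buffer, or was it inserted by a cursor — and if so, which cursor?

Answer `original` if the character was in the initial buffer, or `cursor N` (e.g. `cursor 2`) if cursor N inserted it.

Answer: cursor 2

Derivation:
After op 1 (delete): buffer="gtvq" (len 4), cursors c1@0 c2@3, authorship ....
After op 2 (add_cursor(2)): buffer="gtvq" (len 4), cursors c1@0 c3@2 c2@3, authorship ....
After op 3 (insert('q')): buffer="qgtqvqq" (len 7), cursors c1@1 c3@4 c2@6, authorship 1..3.2.
After op 4 (insert('e')): buffer="qegtqevqeq" (len 10), cursors c1@2 c3@6 c2@9, authorship 11..33.22.
Authorship (.=original, N=cursor N): 1 1 . . 3 3 . 2 2 .
Index 7: author = 2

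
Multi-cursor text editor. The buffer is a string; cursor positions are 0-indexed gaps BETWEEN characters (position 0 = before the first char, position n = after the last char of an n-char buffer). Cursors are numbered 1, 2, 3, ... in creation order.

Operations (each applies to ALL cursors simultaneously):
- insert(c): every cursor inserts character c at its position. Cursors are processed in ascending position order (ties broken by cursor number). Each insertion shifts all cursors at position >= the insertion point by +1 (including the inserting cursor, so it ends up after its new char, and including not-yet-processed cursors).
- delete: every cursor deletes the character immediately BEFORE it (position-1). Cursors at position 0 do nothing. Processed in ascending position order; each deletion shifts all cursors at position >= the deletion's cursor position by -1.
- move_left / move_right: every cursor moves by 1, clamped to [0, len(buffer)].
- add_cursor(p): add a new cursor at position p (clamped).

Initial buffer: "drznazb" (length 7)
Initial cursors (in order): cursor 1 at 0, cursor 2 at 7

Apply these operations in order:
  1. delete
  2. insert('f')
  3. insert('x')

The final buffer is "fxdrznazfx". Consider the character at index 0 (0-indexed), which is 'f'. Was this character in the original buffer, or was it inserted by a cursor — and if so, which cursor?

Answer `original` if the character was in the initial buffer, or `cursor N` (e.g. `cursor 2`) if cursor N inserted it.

Answer: cursor 1

Derivation:
After op 1 (delete): buffer="drznaz" (len 6), cursors c1@0 c2@6, authorship ......
After op 2 (insert('f')): buffer="fdrznazf" (len 8), cursors c1@1 c2@8, authorship 1......2
After op 3 (insert('x')): buffer="fxdrznazfx" (len 10), cursors c1@2 c2@10, authorship 11......22
Authorship (.=original, N=cursor N): 1 1 . . . . . . 2 2
Index 0: author = 1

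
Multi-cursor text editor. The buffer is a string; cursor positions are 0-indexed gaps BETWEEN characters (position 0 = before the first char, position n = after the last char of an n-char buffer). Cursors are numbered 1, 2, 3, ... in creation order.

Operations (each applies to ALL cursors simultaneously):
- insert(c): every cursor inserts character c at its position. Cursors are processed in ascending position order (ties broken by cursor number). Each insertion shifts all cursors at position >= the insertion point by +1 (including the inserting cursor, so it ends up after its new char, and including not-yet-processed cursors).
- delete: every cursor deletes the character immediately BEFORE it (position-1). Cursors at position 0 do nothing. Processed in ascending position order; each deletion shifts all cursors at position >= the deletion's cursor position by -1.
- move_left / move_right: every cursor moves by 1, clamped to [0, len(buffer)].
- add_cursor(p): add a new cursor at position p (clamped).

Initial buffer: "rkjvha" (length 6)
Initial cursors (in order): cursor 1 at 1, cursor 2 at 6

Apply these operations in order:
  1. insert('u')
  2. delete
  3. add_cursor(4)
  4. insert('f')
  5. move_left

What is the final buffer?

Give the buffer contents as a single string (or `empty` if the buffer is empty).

After op 1 (insert('u')): buffer="rukjvhau" (len 8), cursors c1@2 c2@8, authorship .1.....2
After op 2 (delete): buffer="rkjvha" (len 6), cursors c1@1 c2@6, authorship ......
After op 3 (add_cursor(4)): buffer="rkjvha" (len 6), cursors c1@1 c3@4 c2@6, authorship ......
After op 4 (insert('f')): buffer="rfkjvfhaf" (len 9), cursors c1@2 c3@6 c2@9, authorship .1...3..2
After op 5 (move_left): buffer="rfkjvfhaf" (len 9), cursors c1@1 c3@5 c2@8, authorship .1...3..2

Answer: rfkjvfhaf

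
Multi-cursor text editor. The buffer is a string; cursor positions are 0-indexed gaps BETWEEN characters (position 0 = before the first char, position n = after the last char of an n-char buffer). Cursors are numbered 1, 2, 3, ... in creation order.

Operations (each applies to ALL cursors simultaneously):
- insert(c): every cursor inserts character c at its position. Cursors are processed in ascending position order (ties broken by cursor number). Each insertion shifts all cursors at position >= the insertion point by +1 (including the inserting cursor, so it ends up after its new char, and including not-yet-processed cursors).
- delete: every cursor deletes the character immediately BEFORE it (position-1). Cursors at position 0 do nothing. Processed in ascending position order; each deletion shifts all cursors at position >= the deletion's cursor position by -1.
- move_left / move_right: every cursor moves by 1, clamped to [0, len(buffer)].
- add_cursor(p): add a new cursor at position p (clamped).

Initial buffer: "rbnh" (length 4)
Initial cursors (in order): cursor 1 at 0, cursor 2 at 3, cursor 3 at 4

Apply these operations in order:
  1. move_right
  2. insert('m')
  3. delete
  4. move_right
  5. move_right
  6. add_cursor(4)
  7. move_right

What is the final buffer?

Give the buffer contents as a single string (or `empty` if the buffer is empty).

Answer: rbnh

Derivation:
After op 1 (move_right): buffer="rbnh" (len 4), cursors c1@1 c2@4 c3@4, authorship ....
After op 2 (insert('m')): buffer="rmbnhmm" (len 7), cursors c1@2 c2@7 c3@7, authorship .1...23
After op 3 (delete): buffer="rbnh" (len 4), cursors c1@1 c2@4 c3@4, authorship ....
After op 4 (move_right): buffer="rbnh" (len 4), cursors c1@2 c2@4 c3@4, authorship ....
After op 5 (move_right): buffer="rbnh" (len 4), cursors c1@3 c2@4 c3@4, authorship ....
After op 6 (add_cursor(4)): buffer="rbnh" (len 4), cursors c1@3 c2@4 c3@4 c4@4, authorship ....
After op 7 (move_right): buffer="rbnh" (len 4), cursors c1@4 c2@4 c3@4 c4@4, authorship ....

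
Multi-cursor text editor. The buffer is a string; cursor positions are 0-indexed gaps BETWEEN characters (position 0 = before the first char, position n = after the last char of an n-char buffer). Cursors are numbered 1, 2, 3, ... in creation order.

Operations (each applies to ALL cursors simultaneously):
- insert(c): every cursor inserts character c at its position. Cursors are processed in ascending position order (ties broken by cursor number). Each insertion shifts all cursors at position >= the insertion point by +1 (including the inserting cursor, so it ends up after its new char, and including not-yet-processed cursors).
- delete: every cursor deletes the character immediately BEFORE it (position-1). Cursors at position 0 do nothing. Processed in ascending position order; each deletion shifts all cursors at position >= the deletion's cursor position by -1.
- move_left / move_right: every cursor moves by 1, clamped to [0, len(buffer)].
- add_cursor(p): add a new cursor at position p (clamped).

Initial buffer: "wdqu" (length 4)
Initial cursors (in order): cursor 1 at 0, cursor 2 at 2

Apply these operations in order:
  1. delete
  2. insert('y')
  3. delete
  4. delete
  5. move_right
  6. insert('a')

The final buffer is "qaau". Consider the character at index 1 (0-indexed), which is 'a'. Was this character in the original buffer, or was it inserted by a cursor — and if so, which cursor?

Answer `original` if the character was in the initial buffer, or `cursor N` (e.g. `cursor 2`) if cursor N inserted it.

After op 1 (delete): buffer="wqu" (len 3), cursors c1@0 c2@1, authorship ...
After op 2 (insert('y')): buffer="ywyqu" (len 5), cursors c1@1 c2@3, authorship 1.2..
After op 3 (delete): buffer="wqu" (len 3), cursors c1@0 c2@1, authorship ...
After op 4 (delete): buffer="qu" (len 2), cursors c1@0 c2@0, authorship ..
After op 5 (move_right): buffer="qu" (len 2), cursors c1@1 c2@1, authorship ..
After op 6 (insert('a')): buffer="qaau" (len 4), cursors c1@3 c2@3, authorship .12.
Authorship (.=original, N=cursor N): . 1 2 .
Index 1: author = 1

Answer: cursor 1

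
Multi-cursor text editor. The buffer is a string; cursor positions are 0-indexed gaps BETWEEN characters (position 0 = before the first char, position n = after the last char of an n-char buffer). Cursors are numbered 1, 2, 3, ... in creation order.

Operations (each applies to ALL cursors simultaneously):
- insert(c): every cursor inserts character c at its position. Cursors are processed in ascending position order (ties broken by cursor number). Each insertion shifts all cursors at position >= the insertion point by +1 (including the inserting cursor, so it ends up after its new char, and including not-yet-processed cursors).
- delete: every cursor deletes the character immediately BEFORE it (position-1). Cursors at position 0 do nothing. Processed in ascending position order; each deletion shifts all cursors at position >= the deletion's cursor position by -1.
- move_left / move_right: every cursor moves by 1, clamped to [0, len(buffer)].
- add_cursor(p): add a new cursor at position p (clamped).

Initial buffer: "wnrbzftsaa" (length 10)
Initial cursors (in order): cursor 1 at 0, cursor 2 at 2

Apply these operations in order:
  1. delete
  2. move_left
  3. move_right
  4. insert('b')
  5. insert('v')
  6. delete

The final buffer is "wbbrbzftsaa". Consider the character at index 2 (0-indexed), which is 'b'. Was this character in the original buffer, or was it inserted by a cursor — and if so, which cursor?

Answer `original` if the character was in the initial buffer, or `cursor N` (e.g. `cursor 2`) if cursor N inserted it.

Answer: cursor 2

Derivation:
After op 1 (delete): buffer="wrbzftsaa" (len 9), cursors c1@0 c2@1, authorship .........
After op 2 (move_left): buffer="wrbzftsaa" (len 9), cursors c1@0 c2@0, authorship .........
After op 3 (move_right): buffer="wrbzftsaa" (len 9), cursors c1@1 c2@1, authorship .........
After op 4 (insert('b')): buffer="wbbrbzftsaa" (len 11), cursors c1@3 c2@3, authorship .12........
After op 5 (insert('v')): buffer="wbbvvrbzftsaa" (len 13), cursors c1@5 c2@5, authorship .1212........
After op 6 (delete): buffer="wbbrbzftsaa" (len 11), cursors c1@3 c2@3, authorship .12........
Authorship (.=original, N=cursor N): . 1 2 . . . . . . . .
Index 2: author = 2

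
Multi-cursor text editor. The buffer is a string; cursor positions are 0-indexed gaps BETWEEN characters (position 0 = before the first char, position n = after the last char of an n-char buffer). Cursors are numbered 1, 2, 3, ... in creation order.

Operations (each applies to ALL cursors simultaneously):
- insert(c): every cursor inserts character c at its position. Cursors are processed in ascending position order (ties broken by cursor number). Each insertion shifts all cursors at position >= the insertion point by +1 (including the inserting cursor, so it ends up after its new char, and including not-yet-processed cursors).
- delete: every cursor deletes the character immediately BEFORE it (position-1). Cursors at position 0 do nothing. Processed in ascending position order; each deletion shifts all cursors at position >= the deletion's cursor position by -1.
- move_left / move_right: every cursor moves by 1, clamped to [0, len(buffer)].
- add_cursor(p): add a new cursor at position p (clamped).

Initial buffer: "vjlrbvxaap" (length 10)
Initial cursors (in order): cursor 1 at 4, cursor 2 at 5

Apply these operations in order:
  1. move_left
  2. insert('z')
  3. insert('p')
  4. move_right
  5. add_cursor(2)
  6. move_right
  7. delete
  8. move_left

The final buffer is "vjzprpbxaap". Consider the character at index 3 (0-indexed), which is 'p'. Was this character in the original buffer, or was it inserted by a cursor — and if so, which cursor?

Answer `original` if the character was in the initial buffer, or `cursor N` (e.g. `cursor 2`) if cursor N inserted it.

After op 1 (move_left): buffer="vjlrbvxaap" (len 10), cursors c1@3 c2@4, authorship ..........
After op 2 (insert('z')): buffer="vjlzrzbvxaap" (len 12), cursors c1@4 c2@6, authorship ...1.2......
After op 3 (insert('p')): buffer="vjlzprzpbvxaap" (len 14), cursors c1@5 c2@8, authorship ...11.22......
After op 4 (move_right): buffer="vjlzprzpbvxaap" (len 14), cursors c1@6 c2@9, authorship ...11.22......
After op 5 (add_cursor(2)): buffer="vjlzprzpbvxaap" (len 14), cursors c3@2 c1@6 c2@9, authorship ...11.22......
After op 6 (move_right): buffer="vjlzprzpbvxaap" (len 14), cursors c3@3 c1@7 c2@10, authorship ...11.22......
After op 7 (delete): buffer="vjzprpbxaap" (len 11), cursors c3@2 c1@5 c2@7, authorship ..11.2.....
After op 8 (move_left): buffer="vjzprpbxaap" (len 11), cursors c3@1 c1@4 c2@6, authorship ..11.2.....
Authorship (.=original, N=cursor N): . . 1 1 . 2 . . . . .
Index 3: author = 1

Answer: cursor 1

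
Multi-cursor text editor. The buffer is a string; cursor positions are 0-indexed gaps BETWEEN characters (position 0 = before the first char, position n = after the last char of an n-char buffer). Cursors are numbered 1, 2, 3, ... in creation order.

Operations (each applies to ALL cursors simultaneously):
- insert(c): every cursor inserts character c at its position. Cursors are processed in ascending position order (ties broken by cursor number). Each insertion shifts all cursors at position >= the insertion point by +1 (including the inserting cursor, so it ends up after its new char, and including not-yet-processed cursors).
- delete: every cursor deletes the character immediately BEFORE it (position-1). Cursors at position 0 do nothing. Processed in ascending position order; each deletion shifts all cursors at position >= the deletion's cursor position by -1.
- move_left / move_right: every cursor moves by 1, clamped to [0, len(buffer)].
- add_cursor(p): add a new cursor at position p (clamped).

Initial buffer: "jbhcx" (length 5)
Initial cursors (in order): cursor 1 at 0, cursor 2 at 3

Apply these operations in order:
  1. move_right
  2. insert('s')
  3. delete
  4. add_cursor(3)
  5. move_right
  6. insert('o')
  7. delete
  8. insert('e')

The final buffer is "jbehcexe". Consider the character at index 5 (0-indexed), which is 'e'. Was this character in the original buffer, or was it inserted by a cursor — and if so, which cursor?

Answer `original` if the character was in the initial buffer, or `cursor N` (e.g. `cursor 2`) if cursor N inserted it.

After op 1 (move_right): buffer="jbhcx" (len 5), cursors c1@1 c2@4, authorship .....
After op 2 (insert('s')): buffer="jsbhcsx" (len 7), cursors c1@2 c2@6, authorship .1...2.
After op 3 (delete): buffer="jbhcx" (len 5), cursors c1@1 c2@4, authorship .....
After op 4 (add_cursor(3)): buffer="jbhcx" (len 5), cursors c1@1 c3@3 c2@4, authorship .....
After op 5 (move_right): buffer="jbhcx" (len 5), cursors c1@2 c3@4 c2@5, authorship .....
After op 6 (insert('o')): buffer="jbohcoxo" (len 8), cursors c1@3 c3@6 c2@8, authorship ..1..3.2
After op 7 (delete): buffer="jbhcx" (len 5), cursors c1@2 c3@4 c2@5, authorship .....
After op 8 (insert('e')): buffer="jbehcexe" (len 8), cursors c1@3 c3@6 c2@8, authorship ..1..3.2
Authorship (.=original, N=cursor N): . . 1 . . 3 . 2
Index 5: author = 3

Answer: cursor 3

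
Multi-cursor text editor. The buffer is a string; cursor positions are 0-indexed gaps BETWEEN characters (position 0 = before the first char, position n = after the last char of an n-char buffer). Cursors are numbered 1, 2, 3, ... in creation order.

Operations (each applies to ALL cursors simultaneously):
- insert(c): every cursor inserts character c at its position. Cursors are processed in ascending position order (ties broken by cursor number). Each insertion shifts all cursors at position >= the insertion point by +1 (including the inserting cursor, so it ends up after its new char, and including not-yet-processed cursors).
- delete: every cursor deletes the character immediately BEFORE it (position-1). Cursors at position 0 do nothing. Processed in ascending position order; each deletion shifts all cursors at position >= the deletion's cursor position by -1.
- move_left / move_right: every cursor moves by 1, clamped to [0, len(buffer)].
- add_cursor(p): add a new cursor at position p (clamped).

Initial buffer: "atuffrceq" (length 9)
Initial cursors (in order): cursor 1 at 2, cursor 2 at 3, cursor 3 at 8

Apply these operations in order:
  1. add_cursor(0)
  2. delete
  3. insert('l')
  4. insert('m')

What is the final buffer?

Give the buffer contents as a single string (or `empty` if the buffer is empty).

Answer: lmallmmffrclmq

Derivation:
After op 1 (add_cursor(0)): buffer="atuffrceq" (len 9), cursors c4@0 c1@2 c2@3 c3@8, authorship .........
After op 2 (delete): buffer="affrcq" (len 6), cursors c4@0 c1@1 c2@1 c3@5, authorship ......
After op 3 (insert('l')): buffer="lallffrclq" (len 10), cursors c4@1 c1@4 c2@4 c3@9, authorship 4.12....3.
After op 4 (insert('m')): buffer="lmallmmffrclmq" (len 14), cursors c4@2 c1@7 c2@7 c3@13, authorship 44.1212....33.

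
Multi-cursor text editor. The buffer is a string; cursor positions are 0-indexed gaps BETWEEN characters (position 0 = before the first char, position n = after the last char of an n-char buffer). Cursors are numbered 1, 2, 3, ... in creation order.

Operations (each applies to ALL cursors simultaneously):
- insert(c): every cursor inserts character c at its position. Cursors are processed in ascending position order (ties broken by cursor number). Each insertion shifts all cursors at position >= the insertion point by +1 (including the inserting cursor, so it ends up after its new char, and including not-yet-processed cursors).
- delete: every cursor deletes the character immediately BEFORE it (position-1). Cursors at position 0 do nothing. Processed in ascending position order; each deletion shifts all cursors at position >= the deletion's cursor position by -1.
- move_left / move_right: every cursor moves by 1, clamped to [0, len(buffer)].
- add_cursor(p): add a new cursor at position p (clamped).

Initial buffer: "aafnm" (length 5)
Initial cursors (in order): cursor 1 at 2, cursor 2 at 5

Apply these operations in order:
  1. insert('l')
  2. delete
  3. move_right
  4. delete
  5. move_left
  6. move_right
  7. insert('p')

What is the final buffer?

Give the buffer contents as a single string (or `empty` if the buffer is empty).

Answer: aapnp

Derivation:
After op 1 (insert('l')): buffer="aalfnml" (len 7), cursors c1@3 c2@7, authorship ..1...2
After op 2 (delete): buffer="aafnm" (len 5), cursors c1@2 c2@5, authorship .....
After op 3 (move_right): buffer="aafnm" (len 5), cursors c1@3 c2@5, authorship .....
After op 4 (delete): buffer="aan" (len 3), cursors c1@2 c2@3, authorship ...
After op 5 (move_left): buffer="aan" (len 3), cursors c1@1 c2@2, authorship ...
After op 6 (move_right): buffer="aan" (len 3), cursors c1@2 c2@3, authorship ...
After op 7 (insert('p')): buffer="aapnp" (len 5), cursors c1@3 c2@5, authorship ..1.2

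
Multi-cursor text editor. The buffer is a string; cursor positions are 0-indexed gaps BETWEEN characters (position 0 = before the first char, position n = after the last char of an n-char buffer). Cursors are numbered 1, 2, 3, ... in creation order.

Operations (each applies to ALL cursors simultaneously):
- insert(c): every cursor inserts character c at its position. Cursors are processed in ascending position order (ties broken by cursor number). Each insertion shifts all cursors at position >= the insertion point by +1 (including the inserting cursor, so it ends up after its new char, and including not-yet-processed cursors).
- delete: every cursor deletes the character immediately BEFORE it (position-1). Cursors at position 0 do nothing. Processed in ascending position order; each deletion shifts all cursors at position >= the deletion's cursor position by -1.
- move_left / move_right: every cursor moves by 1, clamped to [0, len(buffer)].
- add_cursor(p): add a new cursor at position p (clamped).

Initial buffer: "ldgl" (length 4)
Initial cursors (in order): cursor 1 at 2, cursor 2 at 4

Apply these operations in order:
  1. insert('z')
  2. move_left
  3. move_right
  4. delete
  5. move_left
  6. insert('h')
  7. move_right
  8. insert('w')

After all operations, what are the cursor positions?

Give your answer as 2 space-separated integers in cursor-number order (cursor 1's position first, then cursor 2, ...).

After op 1 (insert('z')): buffer="ldzglz" (len 6), cursors c1@3 c2@6, authorship ..1..2
After op 2 (move_left): buffer="ldzglz" (len 6), cursors c1@2 c2@5, authorship ..1..2
After op 3 (move_right): buffer="ldzglz" (len 6), cursors c1@3 c2@6, authorship ..1..2
After op 4 (delete): buffer="ldgl" (len 4), cursors c1@2 c2@4, authorship ....
After op 5 (move_left): buffer="ldgl" (len 4), cursors c1@1 c2@3, authorship ....
After op 6 (insert('h')): buffer="lhdghl" (len 6), cursors c1@2 c2@5, authorship .1..2.
After op 7 (move_right): buffer="lhdghl" (len 6), cursors c1@3 c2@6, authorship .1..2.
After op 8 (insert('w')): buffer="lhdwghlw" (len 8), cursors c1@4 c2@8, authorship .1.1.2.2

Answer: 4 8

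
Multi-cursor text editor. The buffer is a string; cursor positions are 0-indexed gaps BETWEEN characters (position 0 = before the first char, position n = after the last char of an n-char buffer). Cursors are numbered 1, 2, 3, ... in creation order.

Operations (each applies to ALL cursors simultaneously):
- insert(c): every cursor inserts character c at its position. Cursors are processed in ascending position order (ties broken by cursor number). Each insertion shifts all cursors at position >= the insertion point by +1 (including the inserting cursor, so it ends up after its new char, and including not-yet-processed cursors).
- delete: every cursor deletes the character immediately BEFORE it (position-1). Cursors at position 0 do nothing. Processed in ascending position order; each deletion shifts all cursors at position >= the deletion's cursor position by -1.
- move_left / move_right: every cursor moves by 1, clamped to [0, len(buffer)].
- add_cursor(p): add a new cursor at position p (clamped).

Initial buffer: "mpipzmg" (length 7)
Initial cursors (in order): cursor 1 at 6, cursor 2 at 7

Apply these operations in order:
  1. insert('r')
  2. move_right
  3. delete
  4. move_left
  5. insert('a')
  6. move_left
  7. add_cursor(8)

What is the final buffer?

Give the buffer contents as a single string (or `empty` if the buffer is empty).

After op 1 (insert('r')): buffer="mpipzmrgr" (len 9), cursors c1@7 c2@9, authorship ......1.2
After op 2 (move_right): buffer="mpipzmrgr" (len 9), cursors c1@8 c2@9, authorship ......1.2
After op 3 (delete): buffer="mpipzmr" (len 7), cursors c1@7 c2@7, authorship ......1
After op 4 (move_left): buffer="mpipzmr" (len 7), cursors c1@6 c2@6, authorship ......1
After op 5 (insert('a')): buffer="mpipzmaar" (len 9), cursors c1@8 c2@8, authorship ......121
After op 6 (move_left): buffer="mpipzmaar" (len 9), cursors c1@7 c2@7, authorship ......121
After op 7 (add_cursor(8)): buffer="mpipzmaar" (len 9), cursors c1@7 c2@7 c3@8, authorship ......121

Answer: mpipzmaar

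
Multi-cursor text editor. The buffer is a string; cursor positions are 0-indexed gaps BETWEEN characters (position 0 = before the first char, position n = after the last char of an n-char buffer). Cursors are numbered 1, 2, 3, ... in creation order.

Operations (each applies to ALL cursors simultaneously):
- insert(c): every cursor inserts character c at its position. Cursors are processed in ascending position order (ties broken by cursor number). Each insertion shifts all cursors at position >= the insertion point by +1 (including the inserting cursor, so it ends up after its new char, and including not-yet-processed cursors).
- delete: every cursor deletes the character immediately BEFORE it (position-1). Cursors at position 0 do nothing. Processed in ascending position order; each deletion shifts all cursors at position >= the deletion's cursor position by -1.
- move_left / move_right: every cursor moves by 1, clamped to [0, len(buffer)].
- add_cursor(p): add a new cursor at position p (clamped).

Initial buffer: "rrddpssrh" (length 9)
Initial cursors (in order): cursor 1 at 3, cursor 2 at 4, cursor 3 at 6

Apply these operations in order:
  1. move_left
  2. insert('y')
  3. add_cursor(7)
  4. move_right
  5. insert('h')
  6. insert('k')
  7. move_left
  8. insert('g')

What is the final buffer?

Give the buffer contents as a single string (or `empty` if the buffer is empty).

Answer: rrydhgkydhgkpyhgkshgksrh

Derivation:
After op 1 (move_left): buffer="rrddpssrh" (len 9), cursors c1@2 c2@3 c3@5, authorship .........
After op 2 (insert('y')): buffer="rrydydpyssrh" (len 12), cursors c1@3 c2@5 c3@8, authorship ..1.2..3....
After op 3 (add_cursor(7)): buffer="rrydydpyssrh" (len 12), cursors c1@3 c2@5 c4@7 c3@8, authorship ..1.2..3....
After op 4 (move_right): buffer="rrydydpyssrh" (len 12), cursors c1@4 c2@6 c4@8 c3@9, authorship ..1.2..3....
After op 5 (insert('h')): buffer="rrydhydhpyhshsrh" (len 16), cursors c1@5 c2@8 c4@11 c3@13, authorship ..1.12.2.34.3...
After op 6 (insert('k')): buffer="rrydhkydhkpyhkshksrh" (len 20), cursors c1@6 c2@10 c4@14 c3@17, authorship ..1.112.22.344.33...
After op 7 (move_left): buffer="rrydhkydhkpyhkshksrh" (len 20), cursors c1@5 c2@9 c4@13 c3@16, authorship ..1.112.22.344.33...
After op 8 (insert('g')): buffer="rrydhgkydhgkpyhgkshgksrh" (len 24), cursors c1@6 c2@11 c4@16 c3@20, authorship ..1.1112.222.3444.333...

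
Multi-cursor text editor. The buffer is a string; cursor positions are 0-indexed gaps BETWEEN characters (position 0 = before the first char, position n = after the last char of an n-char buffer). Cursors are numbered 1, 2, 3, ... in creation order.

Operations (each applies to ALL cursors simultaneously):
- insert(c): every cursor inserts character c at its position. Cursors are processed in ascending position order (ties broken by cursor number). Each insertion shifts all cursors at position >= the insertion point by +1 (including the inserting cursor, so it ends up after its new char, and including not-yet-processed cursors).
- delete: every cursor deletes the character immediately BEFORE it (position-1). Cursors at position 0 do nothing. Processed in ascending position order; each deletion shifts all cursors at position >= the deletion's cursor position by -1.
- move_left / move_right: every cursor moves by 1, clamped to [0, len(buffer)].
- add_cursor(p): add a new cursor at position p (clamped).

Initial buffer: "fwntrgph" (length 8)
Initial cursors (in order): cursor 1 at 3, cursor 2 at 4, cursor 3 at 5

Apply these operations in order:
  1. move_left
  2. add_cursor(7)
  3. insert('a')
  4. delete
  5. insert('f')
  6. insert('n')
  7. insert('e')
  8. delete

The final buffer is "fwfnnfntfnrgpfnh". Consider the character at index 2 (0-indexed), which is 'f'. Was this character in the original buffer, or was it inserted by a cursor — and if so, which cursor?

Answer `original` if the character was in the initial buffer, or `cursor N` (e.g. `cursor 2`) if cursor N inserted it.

After op 1 (move_left): buffer="fwntrgph" (len 8), cursors c1@2 c2@3 c3@4, authorship ........
After op 2 (add_cursor(7)): buffer="fwntrgph" (len 8), cursors c1@2 c2@3 c3@4 c4@7, authorship ........
After op 3 (insert('a')): buffer="fwanatargpah" (len 12), cursors c1@3 c2@5 c3@7 c4@11, authorship ..1.2.3...4.
After op 4 (delete): buffer="fwntrgph" (len 8), cursors c1@2 c2@3 c3@4 c4@7, authorship ........
After op 5 (insert('f')): buffer="fwfnftfrgpfh" (len 12), cursors c1@3 c2@5 c3@7 c4@11, authorship ..1.2.3...4.
After op 6 (insert('n')): buffer="fwfnnfntfnrgpfnh" (len 16), cursors c1@4 c2@7 c3@10 c4@15, authorship ..11.22.33...44.
After op 7 (insert('e')): buffer="fwfnenfnetfnergpfneh" (len 20), cursors c1@5 c2@9 c3@13 c4@19, authorship ..111.222.333...444.
After op 8 (delete): buffer="fwfnnfntfnrgpfnh" (len 16), cursors c1@4 c2@7 c3@10 c4@15, authorship ..11.22.33...44.
Authorship (.=original, N=cursor N): . . 1 1 . 2 2 . 3 3 . . . 4 4 .
Index 2: author = 1

Answer: cursor 1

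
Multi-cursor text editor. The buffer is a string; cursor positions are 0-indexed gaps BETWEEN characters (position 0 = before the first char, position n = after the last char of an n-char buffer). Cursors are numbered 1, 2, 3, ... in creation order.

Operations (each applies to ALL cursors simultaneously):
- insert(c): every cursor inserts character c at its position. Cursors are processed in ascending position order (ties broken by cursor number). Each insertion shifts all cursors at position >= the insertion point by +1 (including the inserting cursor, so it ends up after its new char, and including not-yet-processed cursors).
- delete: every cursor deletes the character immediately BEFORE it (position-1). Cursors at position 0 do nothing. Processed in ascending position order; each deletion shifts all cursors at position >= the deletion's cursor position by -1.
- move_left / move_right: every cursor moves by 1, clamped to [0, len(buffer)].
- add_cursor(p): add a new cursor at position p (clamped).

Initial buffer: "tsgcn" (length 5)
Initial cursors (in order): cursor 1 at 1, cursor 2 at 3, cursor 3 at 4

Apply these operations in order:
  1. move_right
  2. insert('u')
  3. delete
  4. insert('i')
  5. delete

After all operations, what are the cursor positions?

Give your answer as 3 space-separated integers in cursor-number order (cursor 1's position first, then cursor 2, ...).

Answer: 2 4 5

Derivation:
After op 1 (move_right): buffer="tsgcn" (len 5), cursors c1@2 c2@4 c3@5, authorship .....
After op 2 (insert('u')): buffer="tsugcunu" (len 8), cursors c1@3 c2@6 c3@8, authorship ..1..2.3
After op 3 (delete): buffer="tsgcn" (len 5), cursors c1@2 c2@4 c3@5, authorship .....
After op 4 (insert('i')): buffer="tsigcini" (len 8), cursors c1@3 c2@6 c3@8, authorship ..1..2.3
After op 5 (delete): buffer="tsgcn" (len 5), cursors c1@2 c2@4 c3@5, authorship .....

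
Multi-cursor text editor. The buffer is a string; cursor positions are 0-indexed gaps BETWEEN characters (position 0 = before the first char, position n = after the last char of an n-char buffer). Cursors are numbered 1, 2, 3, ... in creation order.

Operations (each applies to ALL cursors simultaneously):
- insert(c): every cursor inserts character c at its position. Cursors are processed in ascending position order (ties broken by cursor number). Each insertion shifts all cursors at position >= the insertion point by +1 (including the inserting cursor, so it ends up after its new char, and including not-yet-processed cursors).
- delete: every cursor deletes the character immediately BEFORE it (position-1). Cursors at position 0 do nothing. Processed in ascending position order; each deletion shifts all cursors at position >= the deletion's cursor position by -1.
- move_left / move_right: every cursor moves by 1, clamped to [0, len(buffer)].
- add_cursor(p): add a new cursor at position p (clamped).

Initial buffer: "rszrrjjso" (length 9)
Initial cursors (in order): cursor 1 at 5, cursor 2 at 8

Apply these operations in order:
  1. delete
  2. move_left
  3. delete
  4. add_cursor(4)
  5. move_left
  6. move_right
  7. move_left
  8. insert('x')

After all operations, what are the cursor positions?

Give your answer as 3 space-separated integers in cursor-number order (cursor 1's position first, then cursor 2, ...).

After op 1 (delete): buffer="rszrjjo" (len 7), cursors c1@4 c2@6, authorship .......
After op 2 (move_left): buffer="rszrjjo" (len 7), cursors c1@3 c2@5, authorship .......
After op 3 (delete): buffer="rsrjo" (len 5), cursors c1@2 c2@3, authorship .....
After op 4 (add_cursor(4)): buffer="rsrjo" (len 5), cursors c1@2 c2@3 c3@4, authorship .....
After op 5 (move_left): buffer="rsrjo" (len 5), cursors c1@1 c2@2 c3@3, authorship .....
After op 6 (move_right): buffer="rsrjo" (len 5), cursors c1@2 c2@3 c3@4, authorship .....
After op 7 (move_left): buffer="rsrjo" (len 5), cursors c1@1 c2@2 c3@3, authorship .....
After op 8 (insert('x')): buffer="rxsxrxjo" (len 8), cursors c1@2 c2@4 c3@6, authorship .1.2.3..

Answer: 2 4 6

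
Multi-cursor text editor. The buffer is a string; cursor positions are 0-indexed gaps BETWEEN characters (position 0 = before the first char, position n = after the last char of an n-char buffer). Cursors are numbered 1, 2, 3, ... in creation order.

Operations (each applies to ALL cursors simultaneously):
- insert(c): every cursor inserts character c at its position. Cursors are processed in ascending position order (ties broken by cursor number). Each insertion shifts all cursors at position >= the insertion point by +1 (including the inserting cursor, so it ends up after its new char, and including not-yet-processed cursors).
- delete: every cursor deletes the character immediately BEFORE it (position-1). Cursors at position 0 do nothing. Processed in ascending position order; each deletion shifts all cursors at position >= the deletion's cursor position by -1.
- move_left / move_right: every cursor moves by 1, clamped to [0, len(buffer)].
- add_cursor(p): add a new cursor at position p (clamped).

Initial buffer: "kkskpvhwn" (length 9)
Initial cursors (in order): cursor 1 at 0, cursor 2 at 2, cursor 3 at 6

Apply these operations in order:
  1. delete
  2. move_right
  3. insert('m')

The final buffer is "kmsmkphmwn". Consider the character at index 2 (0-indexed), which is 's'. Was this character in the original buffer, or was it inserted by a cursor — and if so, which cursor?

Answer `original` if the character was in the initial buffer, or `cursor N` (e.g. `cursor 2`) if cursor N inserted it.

Answer: original

Derivation:
After op 1 (delete): buffer="kskphwn" (len 7), cursors c1@0 c2@1 c3@4, authorship .......
After op 2 (move_right): buffer="kskphwn" (len 7), cursors c1@1 c2@2 c3@5, authorship .......
After op 3 (insert('m')): buffer="kmsmkphmwn" (len 10), cursors c1@2 c2@4 c3@8, authorship .1.2...3..
Authorship (.=original, N=cursor N): . 1 . 2 . . . 3 . .
Index 2: author = original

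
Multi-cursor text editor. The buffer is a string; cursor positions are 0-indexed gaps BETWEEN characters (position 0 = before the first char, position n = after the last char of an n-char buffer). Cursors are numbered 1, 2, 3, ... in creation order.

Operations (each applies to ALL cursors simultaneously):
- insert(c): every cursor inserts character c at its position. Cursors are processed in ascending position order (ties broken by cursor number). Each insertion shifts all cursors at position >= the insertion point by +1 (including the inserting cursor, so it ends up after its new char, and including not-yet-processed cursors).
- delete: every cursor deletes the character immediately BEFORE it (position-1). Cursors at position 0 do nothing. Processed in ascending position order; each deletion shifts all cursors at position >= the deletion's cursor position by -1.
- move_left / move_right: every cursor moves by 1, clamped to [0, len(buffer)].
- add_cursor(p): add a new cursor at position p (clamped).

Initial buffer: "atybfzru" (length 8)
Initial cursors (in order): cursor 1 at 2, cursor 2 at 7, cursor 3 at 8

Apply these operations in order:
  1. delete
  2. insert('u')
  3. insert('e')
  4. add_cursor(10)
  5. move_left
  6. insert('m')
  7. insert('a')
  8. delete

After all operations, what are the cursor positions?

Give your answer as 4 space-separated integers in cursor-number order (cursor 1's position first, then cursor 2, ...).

After op 1 (delete): buffer="aybfz" (len 5), cursors c1@1 c2@5 c3@5, authorship .....
After op 2 (insert('u')): buffer="auybfzuu" (len 8), cursors c1@2 c2@8 c3@8, authorship .1....23
After op 3 (insert('e')): buffer="aueybfzuuee" (len 11), cursors c1@3 c2@11 c3@11, authorship .11....2323
After op 4 (add_cursor(10)): buffer="aueybfzuuee" (len 11), cursors c1@3 c4@10 c2@11 c3@11, authorship .11....2323
After op 5 (move_left): buffer="aueybfzuuee" (len 11), cursors c1@2 c4@9 c2@10 c3@10, authorship .11....2323
After op 6 (insert('m')): buffer="aumeybfzuumemme" (len 15), cursors c1@3 c4@11 c2@14 c3@14, authorship .111....2342233
After op 7 (insert('a')): buffer="aumaeybfzuumaemmaae" (len 19), cursors c1@4 c4@13 c2@18 c3@18, authorship .1111....2344223233
After op 8 (delete): buffer="aumeybfzuumemme" (len 15), cursors c1@3 c4@11 c2@14 c3@14, authorship .111....2342233

Answer: 3 14 14 11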